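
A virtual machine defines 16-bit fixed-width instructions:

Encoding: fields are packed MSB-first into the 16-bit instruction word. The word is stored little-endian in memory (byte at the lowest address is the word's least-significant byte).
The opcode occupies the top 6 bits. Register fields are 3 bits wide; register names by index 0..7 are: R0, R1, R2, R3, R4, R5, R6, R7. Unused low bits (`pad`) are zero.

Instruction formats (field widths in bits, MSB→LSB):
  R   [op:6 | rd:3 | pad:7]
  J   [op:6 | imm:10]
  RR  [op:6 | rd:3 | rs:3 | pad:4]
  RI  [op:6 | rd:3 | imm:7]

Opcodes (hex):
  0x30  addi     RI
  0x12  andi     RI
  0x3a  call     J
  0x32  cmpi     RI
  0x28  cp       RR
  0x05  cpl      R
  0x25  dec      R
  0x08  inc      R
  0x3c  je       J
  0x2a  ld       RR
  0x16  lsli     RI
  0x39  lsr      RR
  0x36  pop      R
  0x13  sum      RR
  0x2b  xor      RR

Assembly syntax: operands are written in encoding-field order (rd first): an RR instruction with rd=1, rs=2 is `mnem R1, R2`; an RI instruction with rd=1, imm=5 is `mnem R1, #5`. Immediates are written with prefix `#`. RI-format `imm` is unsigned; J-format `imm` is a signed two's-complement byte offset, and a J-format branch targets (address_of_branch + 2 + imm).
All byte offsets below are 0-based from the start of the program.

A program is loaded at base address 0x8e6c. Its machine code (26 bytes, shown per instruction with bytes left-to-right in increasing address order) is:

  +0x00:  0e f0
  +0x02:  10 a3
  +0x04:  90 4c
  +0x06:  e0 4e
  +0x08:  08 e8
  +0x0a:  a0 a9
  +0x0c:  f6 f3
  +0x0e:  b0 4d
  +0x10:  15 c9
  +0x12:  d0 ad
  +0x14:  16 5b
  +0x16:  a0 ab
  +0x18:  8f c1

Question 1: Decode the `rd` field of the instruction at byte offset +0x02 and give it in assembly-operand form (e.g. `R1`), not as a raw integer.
[02] 10 a3 → 0xa310
  top 6b → 0x28 → cp [RR]
  rd@[9:7]=0x6 ⇒ R6
  rs@[6:4]=0x1 ⇒ R1

R6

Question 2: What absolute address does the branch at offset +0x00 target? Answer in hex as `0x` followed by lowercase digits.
off 0x00: read 0e f0 as little → 0xf00e
  opcode bits[15:10]=0x3c: je/J
  imm: (w>>0)&0x3ff=0xe → #14
  target = base 0x8e6c + off 0x00 + 2 + imm 14 = 0x8e7c

0x8e7c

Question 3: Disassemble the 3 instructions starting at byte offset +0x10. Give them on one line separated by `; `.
cmpi R2, #21; xor R3, R5; lsli R6, #22

+0x10: 15 c9 ⇒ word 0xc915 (little)
  top 6b → 0x32 → cmpi [RI]
  rd: (w>>7)&0x7=0x2 → R2
  imm: (w>>0)&0x7f=0x15 → #21
+0x12: d0 ad ⇒ word 0xadd0 (little)
  top 6b → 0x2b → xor [RR]
  rd: (w>>7)&0x7=0x3 → R3
  rs: (w>>4)&0x7=0x5 → R5
+0x14: 16 5b ⇒ word 0x5b16 (little)
  top 6b → 0x16 → lsli [RI]
  rd: (w>>7)&0x7=0x6 → R6
  imm: (w>>0)&0x7f=0x16 → #22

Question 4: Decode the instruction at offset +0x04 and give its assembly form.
sum R1, R1

[04] 90 4c → 0x4c90
  opcode bits[15:10]=0x13: sum/RR
  [9:7] rd=1 = R1
  [6:4] rs=1 = R1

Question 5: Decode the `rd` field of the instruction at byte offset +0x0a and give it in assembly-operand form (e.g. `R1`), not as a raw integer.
R3

+0x0a: a0 a9 ⇒ word 0xa9a0 (little)
  opcode bits[15:10]=0x2a: ld/RR
  [9:7] rd=3 = R3
  [6:4] rs=2 = R2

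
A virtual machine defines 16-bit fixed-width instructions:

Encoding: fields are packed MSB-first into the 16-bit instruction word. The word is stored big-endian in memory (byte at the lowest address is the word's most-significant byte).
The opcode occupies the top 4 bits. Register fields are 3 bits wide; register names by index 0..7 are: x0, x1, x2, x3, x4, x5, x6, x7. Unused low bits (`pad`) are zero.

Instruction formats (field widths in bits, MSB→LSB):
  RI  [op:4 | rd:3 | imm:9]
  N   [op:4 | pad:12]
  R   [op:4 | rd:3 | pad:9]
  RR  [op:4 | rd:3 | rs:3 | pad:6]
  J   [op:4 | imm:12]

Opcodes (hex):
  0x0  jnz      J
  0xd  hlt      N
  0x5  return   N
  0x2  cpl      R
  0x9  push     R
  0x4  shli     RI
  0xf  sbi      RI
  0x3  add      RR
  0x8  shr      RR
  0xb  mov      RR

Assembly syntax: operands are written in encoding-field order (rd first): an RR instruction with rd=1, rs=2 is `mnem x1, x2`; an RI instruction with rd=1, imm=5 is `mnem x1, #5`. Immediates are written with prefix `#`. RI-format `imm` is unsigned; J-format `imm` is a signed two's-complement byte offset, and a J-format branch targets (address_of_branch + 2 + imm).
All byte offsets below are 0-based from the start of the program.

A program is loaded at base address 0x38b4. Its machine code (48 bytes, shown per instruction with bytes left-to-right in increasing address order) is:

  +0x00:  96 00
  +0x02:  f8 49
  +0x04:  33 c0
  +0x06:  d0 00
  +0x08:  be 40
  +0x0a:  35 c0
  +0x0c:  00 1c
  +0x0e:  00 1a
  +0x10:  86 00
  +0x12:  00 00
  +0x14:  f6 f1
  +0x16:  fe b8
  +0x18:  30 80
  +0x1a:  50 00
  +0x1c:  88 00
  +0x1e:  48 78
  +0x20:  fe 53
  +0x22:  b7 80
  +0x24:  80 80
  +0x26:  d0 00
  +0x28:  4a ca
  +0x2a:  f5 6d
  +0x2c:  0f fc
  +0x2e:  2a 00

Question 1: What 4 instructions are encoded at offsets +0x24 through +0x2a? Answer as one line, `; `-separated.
shr x0, x2; hlt; shli x5, #202; sbi x2, #365

off 0x24: read 80 80 as big → 0x8080
  top 4b → 0x8 → shr [RR]
  rd@[11:9]=0x0 ⇒ x0
  rs@[8:6]=0x2 ⇒ x2
off 0x26: read d0 00 as big → 0xd000
  top 4b → 0xd → hlt [N]
off 0x28: read 4a ca as big → 0x4aca
  top 4b → 0x4 → shli [RI]
  rd@[11:9]=0x5 ⇒ x5
  imm@[8:0]=0xca ⇒ #202
off 0x2a: read f5 6d as big → 0xf56d
  top 4b → 0xf → sbi [RI]
  rd@[11:9]=0x2 ⇒ x2
  imm@[8:0]=0x16d ⇒ #365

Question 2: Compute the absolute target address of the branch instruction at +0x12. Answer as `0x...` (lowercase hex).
0x38c8

+0x12: 00 00 ⇒ word 0x0000 (big)
  opcode bits[15:12]=0x0: jnz/J
  [11:0] imm=0 = #0
  target = base 0x38b4 + off 0x12 + 2 + imm 0 = 0x38c8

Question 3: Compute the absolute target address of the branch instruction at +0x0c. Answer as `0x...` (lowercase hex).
[0c] 00 1c → 0x001c
  top 4b → 0x0 → jnz [J]
  [11:0] imm=28 = #28
  target = base 0x38b4 + off 0x0c + 2 + imm 28 = 0x38de

0x38de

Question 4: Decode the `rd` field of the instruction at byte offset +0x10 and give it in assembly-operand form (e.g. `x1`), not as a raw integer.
@+10  big-endian(86 00) = 0x8600
  op=0x8600>>12=0x8 ⇒ shr (RR)
  rd@[11:9]=0x3 ⇒ x3
  rs@[8:6]=0x0 ⇒ x0

x3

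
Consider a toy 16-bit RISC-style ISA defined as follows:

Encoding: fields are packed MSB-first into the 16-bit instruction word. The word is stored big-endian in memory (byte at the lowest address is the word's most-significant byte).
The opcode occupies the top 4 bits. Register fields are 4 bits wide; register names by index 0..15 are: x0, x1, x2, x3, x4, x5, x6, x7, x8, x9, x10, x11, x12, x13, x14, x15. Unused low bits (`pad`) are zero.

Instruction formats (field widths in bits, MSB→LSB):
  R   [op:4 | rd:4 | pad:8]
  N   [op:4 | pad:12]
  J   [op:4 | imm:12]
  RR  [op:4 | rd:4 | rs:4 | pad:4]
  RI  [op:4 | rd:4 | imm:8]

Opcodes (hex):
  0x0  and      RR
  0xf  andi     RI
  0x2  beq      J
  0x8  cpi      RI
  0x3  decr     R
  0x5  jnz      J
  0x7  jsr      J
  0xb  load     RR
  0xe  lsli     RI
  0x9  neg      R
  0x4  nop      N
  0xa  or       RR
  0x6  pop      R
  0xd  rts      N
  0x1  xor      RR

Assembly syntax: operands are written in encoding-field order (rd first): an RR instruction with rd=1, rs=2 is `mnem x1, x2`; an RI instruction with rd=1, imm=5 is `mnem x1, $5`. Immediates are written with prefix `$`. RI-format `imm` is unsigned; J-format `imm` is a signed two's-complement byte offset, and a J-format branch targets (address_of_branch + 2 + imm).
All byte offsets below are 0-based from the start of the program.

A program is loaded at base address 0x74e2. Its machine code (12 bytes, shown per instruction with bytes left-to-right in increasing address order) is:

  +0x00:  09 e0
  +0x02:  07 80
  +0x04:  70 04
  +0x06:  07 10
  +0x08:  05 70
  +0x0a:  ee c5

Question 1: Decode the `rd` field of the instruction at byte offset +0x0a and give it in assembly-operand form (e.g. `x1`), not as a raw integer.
off 0x0a: read ee c5 as big → 0xeec5
  op=0xeec5>>12=0xe ⇒ lsli (RI)
  rd: (w>>8)&0xf=0xe → x14
  imm: (w>>0)&0xff=0xc5 → $197

x14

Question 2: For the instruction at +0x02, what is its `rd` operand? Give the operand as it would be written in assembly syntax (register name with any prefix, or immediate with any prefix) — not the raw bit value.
off 0x02: read 07 80 as big → 0x0780
  top 4b → 0x0 → and [RR]
  [11:8] rd=7 = x7
  [7:4] rs=8 = x8

x7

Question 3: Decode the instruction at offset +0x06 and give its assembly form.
and x7, x1

[06] 07 10 → 0x0710
  opcode bits[15:12]=0x0: and/RR
  rd: (w>>8)&0xf=0x7 → x7
  rs: (w>>4)&0xf=0x1 → x1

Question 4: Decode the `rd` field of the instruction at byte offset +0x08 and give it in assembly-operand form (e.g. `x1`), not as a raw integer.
@+08  big-endian(05 70) = 0x0570
  top 4b → 0x0 → and [RR]
  [11:8] rd=5 = x5
  [7:4] rs=7 = x7

x5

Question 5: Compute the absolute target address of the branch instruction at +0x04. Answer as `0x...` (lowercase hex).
@+04  big-endian(70 04) = 0x7004
  top 4b → 0x7 → jsr [J]
  imm@[11:0]=0x4 ⇒ $4
  target = base 0x74e2 + off 0x04 + 2 + imm 4 = 0x74ec

0x74ec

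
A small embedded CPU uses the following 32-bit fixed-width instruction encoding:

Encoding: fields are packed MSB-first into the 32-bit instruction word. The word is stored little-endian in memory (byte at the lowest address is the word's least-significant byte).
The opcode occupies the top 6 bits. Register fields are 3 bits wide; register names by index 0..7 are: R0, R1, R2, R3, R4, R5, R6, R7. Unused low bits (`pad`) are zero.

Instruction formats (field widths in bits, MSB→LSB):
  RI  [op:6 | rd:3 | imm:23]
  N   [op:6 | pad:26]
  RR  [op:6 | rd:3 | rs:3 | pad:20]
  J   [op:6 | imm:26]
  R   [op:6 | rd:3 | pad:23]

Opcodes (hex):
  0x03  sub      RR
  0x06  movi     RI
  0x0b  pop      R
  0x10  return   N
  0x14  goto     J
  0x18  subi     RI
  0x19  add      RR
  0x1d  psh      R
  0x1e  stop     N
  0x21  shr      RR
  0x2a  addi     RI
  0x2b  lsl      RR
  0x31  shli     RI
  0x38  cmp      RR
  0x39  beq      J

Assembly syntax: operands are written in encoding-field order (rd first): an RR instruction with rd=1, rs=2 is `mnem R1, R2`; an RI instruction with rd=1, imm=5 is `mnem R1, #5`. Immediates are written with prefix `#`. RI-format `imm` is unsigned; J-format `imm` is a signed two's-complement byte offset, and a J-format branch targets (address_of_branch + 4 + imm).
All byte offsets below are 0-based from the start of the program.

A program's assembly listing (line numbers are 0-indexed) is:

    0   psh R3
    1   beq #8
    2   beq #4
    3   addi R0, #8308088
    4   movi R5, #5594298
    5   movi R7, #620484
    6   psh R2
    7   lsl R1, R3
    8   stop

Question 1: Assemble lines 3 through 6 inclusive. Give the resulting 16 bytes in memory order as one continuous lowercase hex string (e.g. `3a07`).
78c57ea8ba5cd51ac477891b00000075

line 3 (addi): pack op=0x2a:6|rd=0:3|imm=8308088:23 = 0xa87ec578; little→ 78 c5 7e a8
line 4 (movi): pack op=0x6:6|rd=5:3|imm=5594298:23 = 0x1ad55cba; little→ ba 5c d5 1a
line 5 (movi): pack op=0x6:6|rd=7:3|imm=620484:23 = 0x1b8977c4; little→ c4 77 89 1b
line 6 (psh): pack op=0x1d:6|rd=2:3|pad=0:23 = 0x75000000; little→ 00 00 00 75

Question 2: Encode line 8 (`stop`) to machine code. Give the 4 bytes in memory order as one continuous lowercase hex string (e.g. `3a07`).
L8: stop op=0x1e:6|pad=0:26 ⇒ 0x78000000 ⇒ little 00 00 00 78

00000078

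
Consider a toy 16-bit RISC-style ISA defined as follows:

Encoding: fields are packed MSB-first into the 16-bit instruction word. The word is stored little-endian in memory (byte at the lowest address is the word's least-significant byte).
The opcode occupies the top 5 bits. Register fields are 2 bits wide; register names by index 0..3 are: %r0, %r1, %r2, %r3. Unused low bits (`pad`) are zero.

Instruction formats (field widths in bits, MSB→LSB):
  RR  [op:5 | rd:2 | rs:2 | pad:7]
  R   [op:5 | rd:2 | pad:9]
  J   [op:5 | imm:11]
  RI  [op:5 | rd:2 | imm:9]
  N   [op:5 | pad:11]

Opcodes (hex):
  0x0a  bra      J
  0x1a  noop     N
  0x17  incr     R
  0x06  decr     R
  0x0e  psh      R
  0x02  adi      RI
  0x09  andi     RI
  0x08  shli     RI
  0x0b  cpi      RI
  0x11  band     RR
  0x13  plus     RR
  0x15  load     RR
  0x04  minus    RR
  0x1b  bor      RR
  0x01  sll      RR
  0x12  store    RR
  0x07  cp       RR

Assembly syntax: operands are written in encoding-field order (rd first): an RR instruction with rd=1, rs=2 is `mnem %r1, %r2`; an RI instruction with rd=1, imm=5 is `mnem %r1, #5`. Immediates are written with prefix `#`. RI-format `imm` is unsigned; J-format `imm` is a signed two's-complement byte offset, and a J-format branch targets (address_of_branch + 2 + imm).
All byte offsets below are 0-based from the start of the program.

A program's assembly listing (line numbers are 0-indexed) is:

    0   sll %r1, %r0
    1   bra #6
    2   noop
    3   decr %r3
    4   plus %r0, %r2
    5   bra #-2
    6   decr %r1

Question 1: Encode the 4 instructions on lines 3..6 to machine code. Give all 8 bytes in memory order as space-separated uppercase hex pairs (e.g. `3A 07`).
3. decr fields op=0x6:5|rd=3:2|pad=0:9 → word 3600h → 00 36
4. plus fields op=0x13:5|rd=0:2|rs=2:2|pad=0:7 → word 9900h → 00 99
5. bra fields op=0xa:5|imm=-2:11 → word 57feh → fe 57
6. decr fields op=0x6:5|rd=1:2|pad=0:9 → word 3200h → 00 32

00 36 00 99 FE 57 00 32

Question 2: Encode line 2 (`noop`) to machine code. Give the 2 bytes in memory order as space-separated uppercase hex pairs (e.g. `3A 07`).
00 D0

line 2 (noop): pack op=0x1a:5|pad=0:11 = 0xd000; little→ 00 d0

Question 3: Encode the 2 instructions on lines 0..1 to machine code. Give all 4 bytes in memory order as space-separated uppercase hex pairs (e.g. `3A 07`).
00 0A 06 50

L0: sll op=0x1:5|rd=1:2|rs=0:2|pad=0:7 ⇒ 0x0a00 ⇒ little 00 0a
L1: bra op=0xa:5|imm=6:11 ⇒ 0x5006 ⇒ little 06 50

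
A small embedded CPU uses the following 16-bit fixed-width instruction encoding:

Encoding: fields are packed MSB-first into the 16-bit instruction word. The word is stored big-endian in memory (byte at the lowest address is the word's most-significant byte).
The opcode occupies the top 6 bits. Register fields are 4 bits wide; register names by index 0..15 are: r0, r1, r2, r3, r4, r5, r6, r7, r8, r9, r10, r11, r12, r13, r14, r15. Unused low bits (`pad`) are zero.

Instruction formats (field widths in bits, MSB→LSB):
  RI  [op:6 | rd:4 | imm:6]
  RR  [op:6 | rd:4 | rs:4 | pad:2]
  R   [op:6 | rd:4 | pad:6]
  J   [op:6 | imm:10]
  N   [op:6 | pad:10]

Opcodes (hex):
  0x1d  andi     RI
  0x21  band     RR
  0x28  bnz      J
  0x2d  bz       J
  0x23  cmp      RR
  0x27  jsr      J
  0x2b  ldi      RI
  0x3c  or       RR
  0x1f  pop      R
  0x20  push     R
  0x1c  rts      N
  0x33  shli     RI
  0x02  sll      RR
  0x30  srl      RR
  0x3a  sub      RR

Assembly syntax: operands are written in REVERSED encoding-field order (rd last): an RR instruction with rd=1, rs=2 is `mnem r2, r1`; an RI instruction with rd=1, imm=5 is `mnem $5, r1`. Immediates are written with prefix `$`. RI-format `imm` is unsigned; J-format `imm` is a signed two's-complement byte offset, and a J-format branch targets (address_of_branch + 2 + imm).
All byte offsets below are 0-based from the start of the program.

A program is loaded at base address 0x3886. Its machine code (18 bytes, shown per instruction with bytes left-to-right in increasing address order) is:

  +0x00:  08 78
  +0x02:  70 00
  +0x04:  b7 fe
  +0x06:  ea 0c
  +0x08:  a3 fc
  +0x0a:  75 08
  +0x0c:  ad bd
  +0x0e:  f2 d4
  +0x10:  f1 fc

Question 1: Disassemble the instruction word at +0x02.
[02] 70 00 → 0x7000
  op=0x7000>>10=0x1c ⇒ rts (N)

rts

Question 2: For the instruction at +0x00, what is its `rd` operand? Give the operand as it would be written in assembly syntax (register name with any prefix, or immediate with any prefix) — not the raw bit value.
r1

off 0x00: read 08 78 as big → 0x0878
  opcode bits[15:10]=0x2: sll/RR
  rd@[9:6]=0x1 ⇒ r1
  rs@[5:2]=0xe ⇒ r14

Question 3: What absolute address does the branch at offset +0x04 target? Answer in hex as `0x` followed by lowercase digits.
0x388a

[04] b7 fe → 0xb7fe
  top 6b → 0x2d → bz [J]
  [9:0] imm=1022 (s10→-2) = $-2
  target = base 0x3886 + off 0x04 + 2 + imm -2 = 0x388a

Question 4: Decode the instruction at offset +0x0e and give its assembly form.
or r5, r11

[0e] f2 d4 → 0xf2d4
  top 6b → 0x3c → or [RR]
  rd@[9:6]=0xb ⇒ r11
  rs@[5:2]=0x5 ⇒ r5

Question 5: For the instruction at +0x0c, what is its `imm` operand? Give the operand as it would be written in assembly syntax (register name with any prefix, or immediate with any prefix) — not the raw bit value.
$61

off 0x0c: read ad bd as big → 0xadbd
  top 6b → 0x2b → ldi [RI]
  rd: (w>>6)&0xf=0x6 → r6
  imm: (w>>0)&0x3f=0x3d → $61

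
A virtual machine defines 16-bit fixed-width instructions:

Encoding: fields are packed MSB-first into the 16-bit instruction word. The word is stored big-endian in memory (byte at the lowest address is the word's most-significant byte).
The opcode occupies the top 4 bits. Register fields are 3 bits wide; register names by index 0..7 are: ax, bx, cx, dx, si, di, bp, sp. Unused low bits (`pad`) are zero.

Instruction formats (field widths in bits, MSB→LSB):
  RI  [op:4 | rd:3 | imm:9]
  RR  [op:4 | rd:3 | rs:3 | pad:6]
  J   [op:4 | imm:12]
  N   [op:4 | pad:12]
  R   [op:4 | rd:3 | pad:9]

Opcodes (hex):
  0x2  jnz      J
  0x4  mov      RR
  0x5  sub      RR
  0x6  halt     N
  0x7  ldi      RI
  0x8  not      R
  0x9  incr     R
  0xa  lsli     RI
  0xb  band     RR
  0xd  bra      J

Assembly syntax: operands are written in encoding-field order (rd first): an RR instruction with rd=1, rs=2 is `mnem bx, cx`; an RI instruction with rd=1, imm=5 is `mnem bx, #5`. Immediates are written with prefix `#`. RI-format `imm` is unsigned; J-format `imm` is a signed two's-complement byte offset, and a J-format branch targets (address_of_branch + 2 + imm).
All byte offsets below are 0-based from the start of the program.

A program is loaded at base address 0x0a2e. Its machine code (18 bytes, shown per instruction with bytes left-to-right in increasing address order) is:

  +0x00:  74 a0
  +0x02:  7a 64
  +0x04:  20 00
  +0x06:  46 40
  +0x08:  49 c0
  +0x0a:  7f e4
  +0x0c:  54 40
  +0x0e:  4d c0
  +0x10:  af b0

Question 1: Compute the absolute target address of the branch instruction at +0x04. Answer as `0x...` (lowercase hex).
off 0x04: read 20 00 as big → 0x2000
  top 4b → 0x2 → jnz [J]
  [11:0] imm=0 = #0
  target = base 0x0a2e + off 0x04 + 2 + imm 0 = 0x0a34

0x0a34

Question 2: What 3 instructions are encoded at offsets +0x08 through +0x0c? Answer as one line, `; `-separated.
mov si, sp; ldi sp, #484; sub cx, bx

+0x08: 49 c0 ⇒ word 0x49c0 (big)
  top 4b → 0x4 → mov [RR]
  rd: (w>>9)&0x7=0x4 → si
  rs: (w>>6)&0x7=0x7 → sp
+0x0a: 7f e4 ⇒ word 0x7fe4 (big)
  top 4b → 0x7 → ldi [RI]
  rd: (w>>9)&0x7=0x7 → sp
  imm: (w>>0)&0x1ff=0x1e4 → #484
+0x0c: 54 40 ⇒ word 0x5440 (big)
  top 4b → 0x5 → sub [RR]
  rd: (w>>9)&0x7=0x2 → cx
  rs: (w>>6)&0x7=0x1 → bx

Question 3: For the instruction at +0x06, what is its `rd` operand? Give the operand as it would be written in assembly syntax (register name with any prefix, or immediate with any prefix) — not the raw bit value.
dx

@+06  big-endian(46 40) = 0x4640
  op=0x4640>>12=0x4 ⇒ mov (RR)
  rd@[11:9]=0x3 ⇒ dx
  rs@[8:6]=0x1 ⇒ bx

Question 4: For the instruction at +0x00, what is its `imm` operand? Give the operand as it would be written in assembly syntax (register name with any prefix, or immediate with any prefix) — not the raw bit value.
@+00  big-endian(74 a0) = 0x74a0
  op=0x74a0>>12=0x7 ⇒ ldi (RI)
  [11:9] rd=2 = cx
  [8:0] imm=160 = #160

#160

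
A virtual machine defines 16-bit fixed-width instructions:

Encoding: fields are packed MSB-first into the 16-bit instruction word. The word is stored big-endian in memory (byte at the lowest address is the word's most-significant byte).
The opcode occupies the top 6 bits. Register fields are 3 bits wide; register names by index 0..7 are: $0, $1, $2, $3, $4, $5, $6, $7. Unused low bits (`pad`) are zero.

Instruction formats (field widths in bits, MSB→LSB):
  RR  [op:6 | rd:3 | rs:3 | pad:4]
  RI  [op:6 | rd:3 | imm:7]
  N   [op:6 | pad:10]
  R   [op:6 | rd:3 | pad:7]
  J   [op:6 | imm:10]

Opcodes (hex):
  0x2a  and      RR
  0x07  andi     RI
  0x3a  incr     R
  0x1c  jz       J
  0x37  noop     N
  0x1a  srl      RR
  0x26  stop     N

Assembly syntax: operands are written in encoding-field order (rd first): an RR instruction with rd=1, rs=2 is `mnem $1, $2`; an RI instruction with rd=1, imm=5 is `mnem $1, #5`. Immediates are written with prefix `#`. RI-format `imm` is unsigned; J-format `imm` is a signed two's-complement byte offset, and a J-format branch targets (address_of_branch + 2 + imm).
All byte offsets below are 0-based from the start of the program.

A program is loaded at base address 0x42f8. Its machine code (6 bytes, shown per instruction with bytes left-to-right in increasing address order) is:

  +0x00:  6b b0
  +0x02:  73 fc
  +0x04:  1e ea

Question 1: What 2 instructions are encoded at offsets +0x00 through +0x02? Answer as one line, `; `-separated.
srl $7, $3; jz #-4

off 0x00: read 6b b0 as big → 0x6bb0
  opcode bits[15:10]=0x1a: srl/RR
  rd: (w>>7)&0x7=0x7 → $7
  rs: (w>>4)&0x7=0x3 → $3
off 0x02: read 73 fc as big → 0x73fc
  opcode bits[15:10]=0x1c: jz/J
  imm: (w>>0)&0x3ff=0x3fc (s10→-4) → #-4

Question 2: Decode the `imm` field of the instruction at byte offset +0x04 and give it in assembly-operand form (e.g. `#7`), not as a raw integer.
off 0x04: read 1e ea as big → 0x1eea
  op=0x1eea>>10=0x7 ⇒ andi (RI)
  rd: (w>>7)&0x7=0x5 → $5
  imm: (w>>0)&0x7f=0x6a → #106

#106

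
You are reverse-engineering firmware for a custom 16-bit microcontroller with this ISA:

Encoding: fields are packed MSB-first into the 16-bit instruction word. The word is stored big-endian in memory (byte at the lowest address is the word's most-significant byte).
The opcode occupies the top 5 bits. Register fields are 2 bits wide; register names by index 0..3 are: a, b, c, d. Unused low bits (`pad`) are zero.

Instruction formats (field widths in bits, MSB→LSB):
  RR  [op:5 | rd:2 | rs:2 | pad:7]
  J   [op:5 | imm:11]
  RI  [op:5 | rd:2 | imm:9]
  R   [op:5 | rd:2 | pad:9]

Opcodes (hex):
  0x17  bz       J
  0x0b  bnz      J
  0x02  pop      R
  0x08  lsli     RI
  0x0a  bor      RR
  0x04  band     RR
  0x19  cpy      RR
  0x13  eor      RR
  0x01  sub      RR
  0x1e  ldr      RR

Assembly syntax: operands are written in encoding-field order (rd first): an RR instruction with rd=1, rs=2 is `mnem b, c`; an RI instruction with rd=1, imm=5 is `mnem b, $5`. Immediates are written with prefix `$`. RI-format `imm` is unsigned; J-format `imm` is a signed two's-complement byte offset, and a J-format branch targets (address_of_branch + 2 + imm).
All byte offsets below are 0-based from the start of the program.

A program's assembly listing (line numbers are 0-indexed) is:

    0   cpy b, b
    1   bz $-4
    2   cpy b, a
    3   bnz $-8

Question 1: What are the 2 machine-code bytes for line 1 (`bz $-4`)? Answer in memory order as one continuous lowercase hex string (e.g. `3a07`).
L1: bz op=0x17:5|imm=-4:11 ⇒ 0xbffc ⇒ big bf fc

bffc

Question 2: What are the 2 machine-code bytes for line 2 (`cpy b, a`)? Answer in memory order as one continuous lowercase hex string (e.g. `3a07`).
line 2 (cpy): pack op=0x19:5|rd=1:2|rs=0:2|pad=0:7 = 0xca00; big→ ca 00

ca00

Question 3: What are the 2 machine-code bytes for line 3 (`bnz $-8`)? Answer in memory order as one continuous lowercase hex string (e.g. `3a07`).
L3: bnz op=0xb:5|imm=-8:11 ⇒ 0x5ff8 ⇒ big 5f f8

5ff8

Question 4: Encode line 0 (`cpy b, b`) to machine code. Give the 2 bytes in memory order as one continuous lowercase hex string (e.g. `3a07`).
ca80

L0: cpy op=0x19:5|rd=1:2|rs=1:2|pad=0:7 ⇒ 0xca80 ⇒ big ca 80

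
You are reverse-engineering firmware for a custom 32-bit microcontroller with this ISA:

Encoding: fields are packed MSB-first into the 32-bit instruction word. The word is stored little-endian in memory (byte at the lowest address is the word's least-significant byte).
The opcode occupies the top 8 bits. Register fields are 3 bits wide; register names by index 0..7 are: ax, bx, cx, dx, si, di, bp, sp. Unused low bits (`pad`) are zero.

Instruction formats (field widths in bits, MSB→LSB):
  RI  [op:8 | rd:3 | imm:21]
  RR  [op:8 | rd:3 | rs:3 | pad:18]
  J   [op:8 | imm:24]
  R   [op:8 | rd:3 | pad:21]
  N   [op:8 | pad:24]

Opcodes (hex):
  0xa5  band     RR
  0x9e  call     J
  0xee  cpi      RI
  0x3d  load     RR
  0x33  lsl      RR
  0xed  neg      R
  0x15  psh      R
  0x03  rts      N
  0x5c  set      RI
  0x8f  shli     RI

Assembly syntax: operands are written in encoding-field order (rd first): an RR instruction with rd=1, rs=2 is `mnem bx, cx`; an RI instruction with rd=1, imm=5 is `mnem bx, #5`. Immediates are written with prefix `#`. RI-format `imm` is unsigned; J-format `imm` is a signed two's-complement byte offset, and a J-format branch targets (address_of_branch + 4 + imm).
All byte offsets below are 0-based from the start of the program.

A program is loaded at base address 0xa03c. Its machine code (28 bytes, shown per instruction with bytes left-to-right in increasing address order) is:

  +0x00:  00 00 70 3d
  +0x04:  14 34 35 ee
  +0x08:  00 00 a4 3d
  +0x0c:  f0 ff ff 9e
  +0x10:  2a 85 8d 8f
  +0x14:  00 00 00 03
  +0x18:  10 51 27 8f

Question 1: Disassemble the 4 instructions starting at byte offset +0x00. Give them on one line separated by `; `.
load dx, si; cpi bx, #1389588; load di, bx; call #-16

[00] 00 00 70 3d → 0x3d700000
  opcode bits[31:24]=0x3d: load/RR
  [23:21] rd=3 = dx
  [20:18] rs=4 = si
[04] 14 34 35 ee → 0xee353414
  opcode bits[31:24]=0xee: cpi/RI
  [23:21] rd=1 = bx
  [20:0] imm=1389588 = #1389588
[08] 00 00 a4 3d → 0x3da40000
  opcode bits[31:24]=0x3d: load/RR
  [23:21] rd=5 = di
  [20:18] rs=1 = bx
[0c] f0 ff ff 9e → 0x9efffff0
  opcode bits[31:24]=0x9e: call/J
  [23:0] imm=16777200 (s24→-16) = #-16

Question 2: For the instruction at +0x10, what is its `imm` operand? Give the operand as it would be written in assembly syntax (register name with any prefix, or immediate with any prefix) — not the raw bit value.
+0x10: 2a 85 8d 8f ⇒ word 0x8f8d852a (little)
  op=0x8f8d852a>>24=0x8f ⇒ shli (RI)
  [23:21] rd=4 = si
  [20:0] imm=886058 = #886058

#886058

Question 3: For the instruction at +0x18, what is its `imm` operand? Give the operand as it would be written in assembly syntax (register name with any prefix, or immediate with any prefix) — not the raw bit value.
#479504

@+18  little-endian(10 51 27 8f) = 0x8f275110
  opcode bits[31:24]=0x8f: shli/RI
  [23:21] rd=1 = bx
  [20:0] imm=479504 = #479504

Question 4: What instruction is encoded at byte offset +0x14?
@+14  little-endian(00 00 00 03) = 0x03000000
  op=0x03000000>>24=0x3 ⇒ rts (N)

rts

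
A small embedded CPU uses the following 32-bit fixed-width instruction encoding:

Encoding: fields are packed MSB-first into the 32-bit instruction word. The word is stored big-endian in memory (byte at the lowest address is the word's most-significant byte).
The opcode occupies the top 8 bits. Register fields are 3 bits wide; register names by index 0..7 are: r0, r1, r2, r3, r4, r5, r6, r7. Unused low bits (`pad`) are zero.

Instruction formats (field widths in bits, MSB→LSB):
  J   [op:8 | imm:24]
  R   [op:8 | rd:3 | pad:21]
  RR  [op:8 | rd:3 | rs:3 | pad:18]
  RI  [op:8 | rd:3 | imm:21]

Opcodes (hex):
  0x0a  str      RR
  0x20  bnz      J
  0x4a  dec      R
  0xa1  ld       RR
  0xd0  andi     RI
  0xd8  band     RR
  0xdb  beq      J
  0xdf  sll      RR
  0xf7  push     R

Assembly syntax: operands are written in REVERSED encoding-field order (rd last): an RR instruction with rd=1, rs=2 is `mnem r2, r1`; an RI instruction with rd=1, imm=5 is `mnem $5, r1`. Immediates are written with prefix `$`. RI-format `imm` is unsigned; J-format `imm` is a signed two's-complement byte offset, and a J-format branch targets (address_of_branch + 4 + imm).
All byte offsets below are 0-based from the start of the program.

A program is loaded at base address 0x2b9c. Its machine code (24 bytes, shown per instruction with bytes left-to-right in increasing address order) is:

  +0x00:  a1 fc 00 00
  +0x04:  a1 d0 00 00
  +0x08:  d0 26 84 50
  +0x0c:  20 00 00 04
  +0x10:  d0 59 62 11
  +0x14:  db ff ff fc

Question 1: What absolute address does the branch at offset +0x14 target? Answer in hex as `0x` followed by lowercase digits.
off 0x14: read db ff ff fc as big → 0xdbfffffc
  opcode bits[31:24]=0xdb: beq/J
  imm: (w>>0)&0xffffff=0xfffffc (s24→-4) → $-4
  target = base 0x2b9c + off 0x14 + 4 + imm -4 = 0x2bb0

0x2bb0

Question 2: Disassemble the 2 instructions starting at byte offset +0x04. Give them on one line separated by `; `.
@+04  big-endian(a1 d0 00 00) = 0xa1d00000
  top 8b → 0xa1 → ld [RR]
  rd: (w>>21)&0x7=0x6 → r6
  rs: (w>>18)&0x7=0x4 → r4
@+08  big-endian(d0 26 84 50) = 0xd0268450
  top 8b → 0xd0 → andi [RI]
  rd: (w>>21)&0x7=0x1 → r1
  imm: (w>>0)&0x1fffff=0x68450 → $427088

ld r4, r6; andi $427088, r1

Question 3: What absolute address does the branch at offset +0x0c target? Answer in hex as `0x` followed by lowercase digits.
@+0c  big-endian(20 00 00 04) = 0x20000004
  opcode bits[31:24]=0x20: bnz/J
  imm@[23:0]=0x4 ⇒ $4
  target = base 0x2b9c + off 0x0c + 4 + imm 4 = 0x2bb0

0x2bb0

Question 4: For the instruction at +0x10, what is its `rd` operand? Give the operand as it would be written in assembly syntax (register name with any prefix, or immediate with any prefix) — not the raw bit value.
+0x10: d0 59 62 11 ⇒ word 0xd0596211 (big)
  opcode bits[31:24]=0xd0: andi/RI
  rd@[23:21]=0x2 ⇒ r2
  imm@[20:0]=0x196211 ⇒ $1663505

r2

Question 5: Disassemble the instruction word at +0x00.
ld r7, r7

@+00  big-endian(a1 fc 00 00) = 0xa1fc0000
  op=0xa1fc0000>>24=0xa1 ⇒ ld (RR)
  rd: (w>>21)&0x7=0x7 → r7
  rs: (w>>18)&0x7=0x7 → r7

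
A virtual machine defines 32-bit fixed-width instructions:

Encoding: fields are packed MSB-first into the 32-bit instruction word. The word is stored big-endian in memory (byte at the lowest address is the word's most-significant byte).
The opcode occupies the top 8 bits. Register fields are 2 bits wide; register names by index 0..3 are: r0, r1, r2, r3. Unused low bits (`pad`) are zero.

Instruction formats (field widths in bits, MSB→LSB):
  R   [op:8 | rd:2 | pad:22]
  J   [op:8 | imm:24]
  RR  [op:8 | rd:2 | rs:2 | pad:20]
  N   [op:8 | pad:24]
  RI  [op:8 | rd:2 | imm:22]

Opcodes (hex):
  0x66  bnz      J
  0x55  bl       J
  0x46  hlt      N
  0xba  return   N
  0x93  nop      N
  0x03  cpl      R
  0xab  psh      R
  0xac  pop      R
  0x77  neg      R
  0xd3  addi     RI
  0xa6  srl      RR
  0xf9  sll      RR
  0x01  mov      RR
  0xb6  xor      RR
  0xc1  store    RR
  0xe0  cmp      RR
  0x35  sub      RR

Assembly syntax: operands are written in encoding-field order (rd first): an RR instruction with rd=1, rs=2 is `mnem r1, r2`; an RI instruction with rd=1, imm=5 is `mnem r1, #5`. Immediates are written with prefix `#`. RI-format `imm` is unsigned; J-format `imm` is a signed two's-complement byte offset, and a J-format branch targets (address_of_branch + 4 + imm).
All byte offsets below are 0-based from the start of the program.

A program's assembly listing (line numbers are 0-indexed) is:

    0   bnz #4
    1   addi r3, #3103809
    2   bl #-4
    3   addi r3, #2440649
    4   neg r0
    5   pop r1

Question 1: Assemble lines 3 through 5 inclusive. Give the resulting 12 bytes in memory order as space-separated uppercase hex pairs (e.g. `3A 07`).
D3 E5 3D C9 77 00 00 00 AC 40 00 00

L3: addi op=0xd3:8|rd=3:2|imm=2440649:22 ⇒ 0xd3e53dc9 ⇒ big d3 e5 3d c9
L4: neg op=0x77:8|rd=0:2|pad=0:22 ⇒ 0x77000000 ⇒ big 77 00 00 00
L5: pop op=0xac:8|rd=1:2|pad=0:22 ⇒ 0xac400000 ⇒ big ac 40 00 00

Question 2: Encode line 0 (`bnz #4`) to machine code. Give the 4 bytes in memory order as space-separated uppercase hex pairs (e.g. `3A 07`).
0. bnz fields op=0x66:8|imm=4:24 → word 66000004h → 66 00 00 04

66 00 00 04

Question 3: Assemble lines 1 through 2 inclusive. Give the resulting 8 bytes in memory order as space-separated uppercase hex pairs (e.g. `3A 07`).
D3 EF 5C 41 55 FF FF FC

1. addi fields op=0xd3:8|rd=3:2|imm=3103809:22 → word d3ef5c41h → d3 ef 5c 41
2. bl fields op=0x55:8|imm=-4:24 → word 55fffffch → 55 ff ff fc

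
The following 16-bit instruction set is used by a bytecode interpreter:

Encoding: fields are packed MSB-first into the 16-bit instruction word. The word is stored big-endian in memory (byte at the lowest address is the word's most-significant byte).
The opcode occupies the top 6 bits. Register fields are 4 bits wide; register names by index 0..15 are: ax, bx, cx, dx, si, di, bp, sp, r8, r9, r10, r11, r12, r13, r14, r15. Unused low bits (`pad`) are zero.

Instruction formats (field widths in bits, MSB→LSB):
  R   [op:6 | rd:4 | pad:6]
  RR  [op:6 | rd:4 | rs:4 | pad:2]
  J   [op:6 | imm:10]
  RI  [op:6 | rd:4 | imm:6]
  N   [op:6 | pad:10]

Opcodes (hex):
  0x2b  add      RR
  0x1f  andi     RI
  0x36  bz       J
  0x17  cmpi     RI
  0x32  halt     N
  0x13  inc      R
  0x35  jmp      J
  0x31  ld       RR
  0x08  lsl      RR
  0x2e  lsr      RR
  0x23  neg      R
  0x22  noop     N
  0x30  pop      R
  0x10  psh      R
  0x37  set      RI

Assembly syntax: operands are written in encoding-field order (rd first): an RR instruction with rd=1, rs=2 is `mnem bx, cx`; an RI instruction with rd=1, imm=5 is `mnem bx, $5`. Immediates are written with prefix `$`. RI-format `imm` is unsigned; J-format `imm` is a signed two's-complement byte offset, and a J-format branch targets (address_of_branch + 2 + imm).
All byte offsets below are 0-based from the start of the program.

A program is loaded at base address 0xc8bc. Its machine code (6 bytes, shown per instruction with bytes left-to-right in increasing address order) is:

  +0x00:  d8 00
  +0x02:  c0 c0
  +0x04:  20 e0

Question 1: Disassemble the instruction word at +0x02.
+0x02: c0 c0 ⇒ word 0xc0c0 (big)
  op=0xc0c0>>10=0x30 ⇒ pop (R)
  rd@[9:6]=0x3 ⇒ dx

pop dx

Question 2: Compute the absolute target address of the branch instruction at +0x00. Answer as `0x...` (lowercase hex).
0xc8be

@+00  big-endian(d8 00) = 0xd800
  opcode bits[15:10]=0x36: bz/J
  imm@[9:0]=0x0 ⇒ $0
  target = base 0xc8bc + off 0x00 + 2 + imm 0 = 0xc8be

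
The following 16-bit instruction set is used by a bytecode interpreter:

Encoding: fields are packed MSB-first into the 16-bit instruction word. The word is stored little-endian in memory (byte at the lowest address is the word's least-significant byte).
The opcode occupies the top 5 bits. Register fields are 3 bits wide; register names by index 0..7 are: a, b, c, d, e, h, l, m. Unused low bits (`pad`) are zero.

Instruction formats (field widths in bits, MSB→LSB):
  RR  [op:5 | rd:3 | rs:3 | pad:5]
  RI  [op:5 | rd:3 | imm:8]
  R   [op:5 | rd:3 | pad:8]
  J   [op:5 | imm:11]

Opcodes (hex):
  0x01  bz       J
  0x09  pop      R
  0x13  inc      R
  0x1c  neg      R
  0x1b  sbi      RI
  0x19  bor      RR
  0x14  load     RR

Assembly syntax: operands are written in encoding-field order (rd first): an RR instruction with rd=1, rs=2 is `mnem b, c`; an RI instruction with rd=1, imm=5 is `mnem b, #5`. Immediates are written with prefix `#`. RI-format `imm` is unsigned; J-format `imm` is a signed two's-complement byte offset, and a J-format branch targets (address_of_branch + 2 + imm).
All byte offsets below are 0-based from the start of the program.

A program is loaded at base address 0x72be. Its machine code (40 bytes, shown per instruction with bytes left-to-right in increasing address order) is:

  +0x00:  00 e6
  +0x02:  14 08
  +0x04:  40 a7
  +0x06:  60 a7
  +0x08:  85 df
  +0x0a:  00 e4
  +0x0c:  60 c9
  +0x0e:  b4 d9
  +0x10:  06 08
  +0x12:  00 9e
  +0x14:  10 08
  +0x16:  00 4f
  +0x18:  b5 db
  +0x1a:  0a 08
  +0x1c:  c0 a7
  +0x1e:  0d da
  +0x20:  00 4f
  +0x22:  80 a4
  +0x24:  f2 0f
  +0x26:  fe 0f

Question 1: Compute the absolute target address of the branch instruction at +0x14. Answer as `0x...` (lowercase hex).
off 0x14: read 10 08 as little → 0x0810
  op=0x0810>>11=0x1 ⇒ bz (J)
  imm@[10:0]=0x10 ⇒ #16
  target = base 0x72be + off 0x14 + 2 + imm 16 = 0x72e4

0x72e4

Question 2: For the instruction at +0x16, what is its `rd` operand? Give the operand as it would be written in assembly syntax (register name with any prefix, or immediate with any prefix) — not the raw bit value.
m

[16] 00 4f → 0x4f00
  opcode bits[15:11]=0x9: pop/R
  rd@[10:8]=0x7 ⇒ m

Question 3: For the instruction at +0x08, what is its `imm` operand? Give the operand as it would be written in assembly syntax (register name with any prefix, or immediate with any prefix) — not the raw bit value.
+0x08: 85 df ⇒ word 0xdf85 (little)
  op=0xdf85>>11=0x1b ⇒ sbi (RI)
  rd@[10:8]=0x7 ⇒ m
  imm@[7:0]=0x85 ⇒ #133

#133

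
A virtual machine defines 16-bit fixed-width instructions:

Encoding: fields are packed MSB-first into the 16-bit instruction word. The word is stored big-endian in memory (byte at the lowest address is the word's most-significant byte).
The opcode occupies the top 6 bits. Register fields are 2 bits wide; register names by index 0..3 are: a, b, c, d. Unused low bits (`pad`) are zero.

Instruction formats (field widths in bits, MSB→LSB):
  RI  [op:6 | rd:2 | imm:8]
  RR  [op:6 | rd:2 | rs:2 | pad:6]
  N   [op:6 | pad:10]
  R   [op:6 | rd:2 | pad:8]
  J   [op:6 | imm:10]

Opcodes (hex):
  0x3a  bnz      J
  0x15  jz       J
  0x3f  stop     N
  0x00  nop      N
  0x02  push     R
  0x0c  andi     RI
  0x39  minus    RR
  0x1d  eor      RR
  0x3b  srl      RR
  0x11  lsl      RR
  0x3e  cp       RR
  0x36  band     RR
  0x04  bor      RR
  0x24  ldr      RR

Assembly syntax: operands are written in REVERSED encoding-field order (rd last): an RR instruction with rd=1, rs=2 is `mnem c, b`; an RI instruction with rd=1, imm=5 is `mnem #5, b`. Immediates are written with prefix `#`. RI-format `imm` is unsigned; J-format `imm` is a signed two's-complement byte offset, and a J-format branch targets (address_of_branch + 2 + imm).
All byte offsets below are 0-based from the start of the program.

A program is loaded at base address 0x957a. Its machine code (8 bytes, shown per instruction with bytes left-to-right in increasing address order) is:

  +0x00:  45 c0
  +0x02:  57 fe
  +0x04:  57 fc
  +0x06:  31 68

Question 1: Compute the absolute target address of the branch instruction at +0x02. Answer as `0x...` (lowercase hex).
off 0x02: read 57 fe as big → 0x57fe
  opcode bits[15:10]=0x15: jz/J
  [9:0] imm=1022 (s10→-2) = #-2
  target = base 0x957a + off 0x02 + 2 + imm -2 = 0x957c

0x957c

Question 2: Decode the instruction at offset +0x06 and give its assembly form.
andi #104, b

[06] 31 68 → 0x3168
  op=0x3168>>10=0xc ⇒ andi (RI)
  rd: (w>>8)&0x3=0x1 → b
  imm: (w>>0)&0xff=0x68 → #104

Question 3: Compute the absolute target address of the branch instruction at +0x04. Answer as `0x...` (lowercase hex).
[04] 57 fc → 0x57fc
  op=0x57fc>>10=0x15 ⇒ jz (J)
  imm@[9:0]=0x3fc (s10→-4) ⇒ #-4
  target = base 0x957a + off 0x04 + 2 + imm -4 = 0x957c

0x957c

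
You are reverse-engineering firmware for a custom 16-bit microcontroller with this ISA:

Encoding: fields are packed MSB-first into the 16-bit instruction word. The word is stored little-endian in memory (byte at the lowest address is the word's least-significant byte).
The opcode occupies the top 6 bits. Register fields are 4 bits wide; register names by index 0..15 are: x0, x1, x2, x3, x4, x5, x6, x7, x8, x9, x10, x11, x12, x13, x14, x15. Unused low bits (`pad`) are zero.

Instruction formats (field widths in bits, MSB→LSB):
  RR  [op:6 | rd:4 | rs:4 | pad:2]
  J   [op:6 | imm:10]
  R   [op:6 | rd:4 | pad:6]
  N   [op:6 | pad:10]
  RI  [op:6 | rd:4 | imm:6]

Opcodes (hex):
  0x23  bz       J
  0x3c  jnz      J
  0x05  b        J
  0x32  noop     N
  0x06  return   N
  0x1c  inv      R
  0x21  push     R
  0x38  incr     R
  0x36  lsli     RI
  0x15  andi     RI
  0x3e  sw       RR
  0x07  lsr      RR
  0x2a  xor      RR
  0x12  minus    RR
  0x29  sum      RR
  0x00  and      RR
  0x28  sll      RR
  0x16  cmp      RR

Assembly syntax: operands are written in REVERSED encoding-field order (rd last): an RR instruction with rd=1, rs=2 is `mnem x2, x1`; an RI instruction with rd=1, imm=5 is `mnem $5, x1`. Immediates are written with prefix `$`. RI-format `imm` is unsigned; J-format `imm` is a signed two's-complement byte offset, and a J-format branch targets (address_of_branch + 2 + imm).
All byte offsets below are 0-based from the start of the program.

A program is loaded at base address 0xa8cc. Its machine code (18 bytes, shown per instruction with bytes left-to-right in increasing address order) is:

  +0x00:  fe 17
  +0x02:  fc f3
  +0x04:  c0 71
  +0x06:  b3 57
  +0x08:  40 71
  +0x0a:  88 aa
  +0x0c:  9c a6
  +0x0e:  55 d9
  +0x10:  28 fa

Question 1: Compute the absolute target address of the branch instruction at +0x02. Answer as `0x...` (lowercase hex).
0xa8cc

off 0x02: read fc f3 as little → 0xf3fc
  op=0xf3fc>>10=0x3c ⇒ jnz (J)
  [9:0] imm=1020 (s10→-4) = $-4
  target = base 0xa8cc + off 0x02 + 2 + imm -4 = 0xa8cc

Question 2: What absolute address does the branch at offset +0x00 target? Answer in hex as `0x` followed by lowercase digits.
[00] fe 17 → 0x17fe
  op=0x17fe>>10=0x5 ⇒ b (J)
  [9:0] imm=1022 (s10→-2) = $-2
  target = base 0xa8cc + off 0x00 + 2 + imm -2 = 0xa8cc

0xa8cc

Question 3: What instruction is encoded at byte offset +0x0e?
lsli $21, x5

+0x0e: 55 d9 ⇒ word 0xd955 (little)
  top 6b → 0x36 → lsli [RI]
  rd@[9:6]=0x5 ⇒ x5
  imm@[5:0]=0x15 ⇒ $21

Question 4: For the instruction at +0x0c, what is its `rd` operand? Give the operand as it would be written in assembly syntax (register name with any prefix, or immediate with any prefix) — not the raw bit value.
off 0x0c: read 9c a6 as little → 0xa69c
  top 6b → 0x29 → sum [RR]
  rd@[9:6]=0xa ⇒ x10
  rs@[5:2]=0x7 ⇒ x7

x10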